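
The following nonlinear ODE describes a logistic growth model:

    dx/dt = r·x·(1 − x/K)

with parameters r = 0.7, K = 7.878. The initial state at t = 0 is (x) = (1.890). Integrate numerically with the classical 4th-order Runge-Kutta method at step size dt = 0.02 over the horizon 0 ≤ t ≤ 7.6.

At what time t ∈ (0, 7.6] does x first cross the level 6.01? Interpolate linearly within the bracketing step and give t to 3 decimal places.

t=0.000: state=(1.890)
step 1 (dt=0.02): k1=(1.006), k2=(1.009), k3=(1.009), k4=(1.013); state += dt/6·(k1+2k2+2k3+k4)
t=0.020: state=(1.910)
t=0.040: state=(1.931)
t=0.060: state=(1.951)
continuing one RK4 step at a time; state shown every 25 steps (Δt=0.5):
t=0.500: state=(2.437)
t=1.000: state=(3.061)
t=1.500: state=(3.736)
t=2.000: state=(4.423)
t=2.500: state=(5.081)
t=3.000: state=(5.676)
t=3.300: state=(5.993)
next step: t=3.320: state=(6.013) — x has crossed 6.01
linear interpolation between t=3.300 (5.99322) and t=3.320 (6.01322) → t≈3.317

t = 3.317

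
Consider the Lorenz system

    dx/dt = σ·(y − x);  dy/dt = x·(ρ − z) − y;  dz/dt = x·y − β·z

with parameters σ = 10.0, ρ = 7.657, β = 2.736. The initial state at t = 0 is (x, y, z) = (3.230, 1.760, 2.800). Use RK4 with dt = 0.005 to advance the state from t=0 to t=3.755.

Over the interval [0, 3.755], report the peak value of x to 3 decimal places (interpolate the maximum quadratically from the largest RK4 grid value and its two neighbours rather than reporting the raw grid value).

max x = 5.996

t=0.000: state=(3.230, 1.760, 2.800)
step 1 (dt=0.005): k1=(-14.700, 13.928, -1.976), k2=(-13.984, 13.731, -1.916), k3=(-14.007, 13.739, -1.915), k4=(-13.313, 13.550, -1.856); state += dt/6·(k1+2k2+2k3+k4)
t=0.005: state=(3.160, 1.829, 2.790)
t=0.010: state=(3.097, 1.896, 2.781)
t=0.015: state=(3.040, 1.961, 2.773)
continuing one RK4 step at a time; state shown every 40 steps (Δt=0.2):
t=0.200: state=(3.254, 4.009, 2.979)
t=0.400: state=(5.141, 6.069, 5.185)
t=0.600: state=(5.932, 5.622, 8.457)
t=0.800: state=(4.422, 3.542, 8.476)
t=1.000: state=(3.219, 2.937, 6.655)
t=1.200: state=(3.189, 3.399, 5.355)
t=1.400: state=(3.901, 4.360, 5.234)
t=1.600: state=(4.770, 5.097, 6.305)
t=1.800: state=(4.945, 4.782, 7.470)
t=2.000: state=(4.345, 4.000, 7.434)
t=2.200: state=(3.842, 3.715, 6.658)
t=2.400: state=(3.847, 3.963, 6.090)
t=2.600: state=(4.201, 4.407, 6.134)
t=2.800: state=(4.531, 4.624, 6.640)
t=3.000: state=(4.522, 4.430, 7.032)
t=3.200: state=(4.264, 4.130, 6.947)
t=3.400: state=(4.080, 4.042, 6.613)
t=3.600: state=(4.114, 4.177, 6.406)
t=3.755: state=(4.238, 4.325, 6.439)
largest grid value and its neighbours: x(0.555)=5.99535, x(0.560)=5.99603, x(0.565)=5.99476
parabola through these three points peaks at t≈0.559 with x≈5.99605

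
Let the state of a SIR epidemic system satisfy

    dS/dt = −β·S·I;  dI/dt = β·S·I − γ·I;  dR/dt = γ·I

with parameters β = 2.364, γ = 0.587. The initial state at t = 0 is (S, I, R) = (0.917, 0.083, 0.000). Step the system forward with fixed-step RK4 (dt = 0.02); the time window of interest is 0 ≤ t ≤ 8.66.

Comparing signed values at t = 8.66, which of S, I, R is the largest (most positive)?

t=0.000: state=(0.917, 0.083, 0.000)
step 1 (dt=0.02): k1=(-0.180, 0.131, 0.049), k2=(-0.182, 0.133, 0.049), k3=(-0.182, 0.133, 0.050), k4=(-0.185, 0.135, 0.050); state += dt/6·(k1+2k2+2k3+k4)
t=0.020: state=(0.913, 0.086, 0.001)
t=0.040: state=(0.910, 0.088, 0.002)
t=0.060: state=(0.906, 0.091, 0.003)
continuing one RK4 step at a time; state shown every 25 steps (Δt=0.5):
t=0.500: state=(0.793, 0.171, 0.036)
t=1.000: state=(0.603, 0.293, 0.104)
t=1.500: state=(0.400, 0.394, 0.206)
t=2.000: state=(0.244, 0.427, 0.328)
t=2.500: state=(0.149, 0.400, 0.451)
t=3.000: state=(0.096, 0.344, 0.560)
t=3.500: state=(0.066, 0.282, 0.652)
t=4.000: state=(0.049, 0.225, 0.726)
t=4.500: state=(0.039, 0.176, 0.785)
t=5.000: state=(0.032, 0.137, 0.831)
t=5.500: state=(0.028, 0.106, 0.866)
t=6.000: state=(0.025, 0.082, 0.893)
t=6.500: state=(0.023, 0.063, 0.914)
t=7.000: state=(0.022, 0.048, 0.931)
t=7.500: state=(0.021, 0.037, 0.943)
t=8.000: state=(0.020, 0.028, 0.952)
t=8.500: state=(0.019, 0.021, 0.959)
t=8.660: state=(0.019, 0.020, 0.961)
compare at T: S=0.019, I=0.020, R=0.961

largest component: R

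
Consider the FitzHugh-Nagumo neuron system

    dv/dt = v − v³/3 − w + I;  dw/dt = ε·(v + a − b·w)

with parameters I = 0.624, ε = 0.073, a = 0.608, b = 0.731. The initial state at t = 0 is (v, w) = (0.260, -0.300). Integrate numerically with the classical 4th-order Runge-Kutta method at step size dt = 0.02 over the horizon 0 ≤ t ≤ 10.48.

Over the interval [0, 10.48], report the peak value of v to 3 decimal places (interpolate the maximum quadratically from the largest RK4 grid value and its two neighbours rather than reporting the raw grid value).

max v = 1.977

t=0.000: state=(0.260, -0.300)
step 1 (dt=0.02): k1=(1.178, 0.079), k2=(1.188, 0.080), k3=(1.188, 0.080), k4=(1.199, 0.081); state += dt/6·(k1+2k2+2k3+k4)
t=0.020: state=(0.284, -0.298)
t=0.040: state=(0.308, -0.297)
t=0.060: state=(0.333, -0.295)
continuing one RK4 step at a time; state shown every 25 steps (Δt=0.5):
t=0.500: state=(0.960, -0.249)
t=1.000: state=(1.630, -0.173)
t=1.500: state=(1.921, -0.081)
t=2.000: state=(1.976, 0.013)
t=2.500: state=(1.965, 0.106)
t=3.000: state=(1.938, 0.195)
t=3.500: state=(1.907, 0.281)
t=4.000: state=(1.876, 0.364)
t=4.500: state=(1.844, 0.443)
t=5.000: state=(1.811, 0.519)
t=5.500: state=(1.779, 0.592)
t=6.000: state=(1.746, 0.662)
t=6.500: state=(1.713, 0.729)
t=7.000: state=(1.679, 0.793)
t=7.500: state=(1.645, 0.853)
t=8.000: state=(1.611, 0.911)
t=8.500: state=(1.576, 0.967)
t=9.000: state=(1.540, 1.019)
t=9.500: state=(1.503, 1.069)
t=10.000: state=(1.466, 1.116)
t=10.480: state=(1.429, 1.159)
largest grid value and its neighbours: v(2.040)=1.97678, v(2.060)=1.97684, v(2.080)=1.97683
parabola through these three points peaks at t≈2.066 with v≈1.97684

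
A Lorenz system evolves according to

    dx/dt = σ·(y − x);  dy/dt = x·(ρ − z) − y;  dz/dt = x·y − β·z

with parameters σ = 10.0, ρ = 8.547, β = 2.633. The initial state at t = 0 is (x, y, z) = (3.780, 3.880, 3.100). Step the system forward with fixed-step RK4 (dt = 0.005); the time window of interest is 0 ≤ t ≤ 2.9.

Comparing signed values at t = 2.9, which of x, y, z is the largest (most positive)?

t=0.000: state=(3.780, 3.880, 3.100)
step 1 (dt=0.005): k1=(1.000, 16.710, 6.504), k2=(1.393, 16.620, 6.629), k3=(1.381, 16.624, 6.631), k4=(1.762, 16.539, 6.758); state += dt/6·(k1+2k2+2k3+k4)
t=0.005: state=(3.787, 3.963, 3.133)
t=0.010: state=(3.798, 4.045, 3.168)
t=0.015: state=(3.812, 4.127, 3.203)
continuing one RK4 step at a time; state shown every 20 steps (Δt=0.1):
t=0.100: state=(4.425, 5.431, 4.063)
t=0.200: state=(5.534, 6.634, 5.815)
t=0.300: state=(6.390, 6.888, 8.115)
t=0.400: state=(6.388, 5.879, 9.908)
t=0.500: state=(5.504, 4.364, 10.296)
t=0.600: state=(4.349, 3.275, 9.532)
t=0.700: state=(3.472, 2.812, 8.341)
t=0.800: state=(3.028, 2.786, 7.191)
t=0.900: state=(2.957, 3.041, 6.282)
t=1.000: state=(3.170, 3.502, 5.703)
t=1.100: state=(3.602, 4.124, 5.519)
t=1.200: state=(4.187, 4.816, 5.782)
t=1.300: state=(4.812, 5.401, 6.487)
t=1.400: state=(5.296, 5.642, 7.474)
t=1.500: state=(5.451, 5.405, 8.387)
t=1.600: state=(5.219, 4.827, 8.858)
t=1.700: state=(4.741, 4.219, 8.780)
t=1.800: state=(4.247, 3.807, 8.317)
t=1.900: state=(3.898, 3.650, 7.711)
t=2.000: state=(3.754, 3.711, 7.152)
t=2.100: state=(3.803, 3.936, 6.760)
t=2.200: state=(4.003, 4.261, 6.600)
t=2.300: state=(4.297, 4.613, 6.696)
t=2.400: state=(4.607, 4.895, 7.018)
t=2.500: state=(4.844, 5.017, 7.467)
t=2.600: state=(4.935, 4.939, 7.892)
t=2.700: state=(4.857, 4.706, 8.147)
t=2.800: state=(4.658, 4.425, 8.169)
t=2.900: state=(4.423, 4.200, 7.993)
compare at T: x=4.423, y=4.200, z=7.993

largest component: z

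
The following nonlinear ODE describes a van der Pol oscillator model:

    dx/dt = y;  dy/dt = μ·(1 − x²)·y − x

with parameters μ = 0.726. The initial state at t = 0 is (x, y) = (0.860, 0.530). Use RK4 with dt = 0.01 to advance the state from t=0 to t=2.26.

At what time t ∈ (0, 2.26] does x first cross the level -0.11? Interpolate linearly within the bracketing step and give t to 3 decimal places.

t=0.000: state=(0.860, 0.530)
step 1 (dt=0.01): k1=(0.530, -0.760), k2=(0.526, -0.765), k3=(0.526, -0.765), k4=(0.522, -0.770); state += dt/6·(k1+2k2+2k3+k4)
t=0.010: state=(0.865, 0.522)
t=0.020: state=(0.870, 0.515)
t=0.030: state=(0.876, 0.507)
continuing one RK4 step at a time; state shown every 10 steps (Δt=0.1):
t=0.100: state=(0.909, 0.449)
t=0.200: state=(0.950, 0.360)
t=0.300: state=(0.981, 0.265)
t=0.400: state=(1.002, 0.166)
t=0.500: state=(1.014, 0.065)
t=0.600: state=(1.015, -0.036)
t=0.700: state=(1.007, -0.138)
t=0.800: state=(0.988, -0.237)
t=0.900: state=(0.959, -0.336)
t=1.000: state=(0.921, -0.433)
t=1.100: state=(0.873, -0.530)
t=1.200: state=(0.815, -0.626)
t=1.300: state=(0.747, -0.724)
t=1.400: state=(0.670, -0.823)
t=1.500: state=(0.583, -0.924)
t=1.600: state=(0.485, -1.028)
t=1.700: state=(0.377, -1.135)
t=1.800: state=(0.258, -1.244)
t=1.900: state=(0.128, -1.354)
t=2.000: state=(-0.013, -1.462)
t=2.060: state=(-0.102, -1.523)
next step: t=2.070: state=(-0.117, -1.533) — x has crossed -0.11
linear interpolation between t=2.060 (-0.10213) and t=2.070 (-0.11741) → t≈2.065

t = 2.065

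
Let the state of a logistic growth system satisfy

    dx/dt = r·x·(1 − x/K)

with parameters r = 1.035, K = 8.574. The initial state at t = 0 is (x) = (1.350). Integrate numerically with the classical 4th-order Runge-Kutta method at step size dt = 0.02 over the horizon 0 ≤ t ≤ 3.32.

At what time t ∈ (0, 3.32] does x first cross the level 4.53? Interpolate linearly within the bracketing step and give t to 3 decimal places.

t = 1.730

t=0.000: state=(1.350)
step 1 (dt=0.02): k1=(1.177), k2=(1.186), k3=(1.186), k4=(1.194); state += dt/6·(k1+2k2+2k3+k4)
t=0.020: state=(1.374)
t=0.040: state=(1.398)
t=0.060: state=(1.422)
continuing one RK4 step at a time; state shown every 10 steps (Δt=0.2):
t=0.200: state=(1.602)
t=0.400: state=(1.890)
t=0.600: state=(2.212)
t=0.800: state=(2.569)
t=1.000: state=(2.956)
t=1.200: state=(3.368)
t=1.400: state=(3.800)
t=1.600: state=(4.241)
t=1.720: state=(4.507)
next step: t=1.740: state=(4.552) — x has crossed 4.53
linear interpolation between t=1.720 (4.50736) and t=1.740 (4.55159) → t≈1.730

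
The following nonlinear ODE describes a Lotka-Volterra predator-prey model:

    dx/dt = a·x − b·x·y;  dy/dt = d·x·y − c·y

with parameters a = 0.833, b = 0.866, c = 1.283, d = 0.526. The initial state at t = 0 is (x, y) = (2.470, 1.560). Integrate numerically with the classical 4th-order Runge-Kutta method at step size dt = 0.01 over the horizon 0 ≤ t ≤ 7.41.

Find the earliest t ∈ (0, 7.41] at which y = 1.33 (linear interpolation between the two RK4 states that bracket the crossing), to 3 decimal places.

t=0.000: state=(2.470, 1.560)
step 1 (dt=0.01): k1=(-1.279, 0.025), k2=(-1.276, 0.020), k3=(-1.276, 0.020), k4=(-1.273, 0.015); state += dt/6·(k1+2k2+2k3+k4)
t=0.010: state=(2.457, 1.560)
t=0.020: state=(2.445, 1.560)
t=0.030: state=(2.432, 1.560)
continuing one RK4 step at a time; state shown every 25 steps (Δt=0.25):
t=0.250: state=(2.173, 1.535)
t=0.500: state=(1.934, 1.458)
t=0.750: state=(1.757, 1.348)
t=0.780: state=(1.740, 1.333)
next step: t=0.790: state=(1.734, 1.329) — y has crossed 1.33
linear interpolation between t=0.780 (1.33342) and t=0.790 (1.32850) → t≈0.787

t = 0.787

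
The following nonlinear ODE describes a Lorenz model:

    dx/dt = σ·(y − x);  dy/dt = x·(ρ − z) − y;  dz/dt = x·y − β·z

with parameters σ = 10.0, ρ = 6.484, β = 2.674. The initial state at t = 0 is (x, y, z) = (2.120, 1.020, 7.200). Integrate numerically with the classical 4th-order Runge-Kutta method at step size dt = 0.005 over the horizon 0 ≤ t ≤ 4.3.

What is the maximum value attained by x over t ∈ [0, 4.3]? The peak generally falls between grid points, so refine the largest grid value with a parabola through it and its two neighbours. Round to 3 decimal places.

t=0.000: state=(2.120, 1.020, 7.200)
step 1 (dt=0.005): k1=(-11.000, -2.538, -17.090), k2=(-10.788, -2.422, -17.017), k3=(-10.791, -2.424, -17.017), k4=(-10.582, -2.311, -16.943); state += dt/6·(k1+2k2+2k3+k4)
t=0.005: state=(2.066, 1.008, 7.115)
t=0.010: state=(2.014, 0.997, 7.031)
t=0.015: state=(1.964, 0.987, 6.947)
continuing one RK4 step at a time; state shown every 40 steps (Δt=0.2):
t=0.200: state=(1.119, 1.010, 4.428)
t=0.400: state=(1.246, 1.443, 2.809)
t=0.600: state=(1.882, 2.331, 2.104)
t=0.800: state=(3.076, 3.816, 2.445)
t=1.000: state=(4.635, 5.335, 4.329)
t=1.200: state=(5.254, 5.075, 6.814)
t=1.400: state=(4.211, 3.541, 7.132)
t=1.600: state=(3.166, 2.848, 5.892)
t=1.800: state=(2.929, 2.984, 4.775)
t=2.000: state=(3.282, 3.554, 4.364)
t=2.200: state=(3.894, 4.196, 4.753)
t=2.400: state=(4.320, 4.409, 5.600)
t=2.600: state=(4.217, 4.049, 6.113)
t=2.800: state=(3.812, 3.616, 5.936)
t=3.000: state=(3.544, 3.482, 5.461)
t=3.200: state=(3.560, 3.628, 5.138)
t=3.400: state=(3.761, 3.878, 5.145)
t=3.600: state=(3.961, 4.029, 5.403)
t=3.800: state=(4.004, 3.979, 5.654)
t=4.000: state=(3.895, 3.823, 5.697)
t=4.200: state=(3.766, 3.718, 5.561)
t=4.300: state=(3.731, 3.709, 5.476)
largest grid value and its neighbours: x(1.160)=5.28418, x(1.165)=5.28496, x(1.170)=5.28442
parabola through these three points peaks at t≈1.165 with x≈5.28497

max x = 5.285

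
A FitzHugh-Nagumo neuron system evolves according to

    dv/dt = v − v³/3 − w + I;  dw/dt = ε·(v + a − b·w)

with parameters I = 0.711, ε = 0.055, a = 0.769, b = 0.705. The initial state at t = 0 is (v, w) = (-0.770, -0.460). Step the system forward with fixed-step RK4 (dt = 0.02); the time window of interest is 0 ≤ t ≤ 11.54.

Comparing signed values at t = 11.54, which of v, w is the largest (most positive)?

largest component: v

t=0.000: state=(-0.770, -0.460)
step 1 (dt=0.02): k1=(0.553, 0.018), k2=(0.555, 0.018), k3=(0.555, 0.018), k4=(0.557, 0.018); state += dt/6·(k1+2k2+2k3+k4)
t=0.020: state=(-0.759, -0.460)
t=0.040: state=(-0.748, -0.459)
t=0.060: state=(-0.736, -0.459)
continuing one RK4 step at a time; state shown every 25 steps (Δt=0.5):
t=0.500: state=(-0.455, -0.447)
t=1.000: state=(0.001, -0.424)
t=1.500: state=(0.713, -0.386)
t=2.000: state=(1.538, -0.327)
t=2.500: state=(1.963, -0.251)
t=3.000: state=(2.054, -0.170)
t=3.500: state=(2.053, -0.089)
t=4.000: state=(2.033, -0.011)
t=4.500: state=(2.009, 0.065)
t=5.000: state=(1.985, 0.139)
t=5.500: state=(1.960, 0.211)
t=6.000: state=(1.935, 0.281)
t=6.500: state=(1.910, 0.349)
t=7.000: state=(1.885, 0.415)
t=7.500: state=(1.859, 0.479)
t=8.000: state=(1.834, 0.541)
t=8.500: state=(1.808, 0.601)
t=9.000: state=(1.782, 0.659)
t=9.500: state=(1.756, 0.716)
t=10.000: state=(1.729, 0.770)
t=10.500: state=(1.702, 0.823)
t=11.000: state=(1.675, 0.874)
t=11.500: state=(1.647, 0.924)
t=11.540: state=(1.645, 0.928)
compare at T: v=1.645, w=0.928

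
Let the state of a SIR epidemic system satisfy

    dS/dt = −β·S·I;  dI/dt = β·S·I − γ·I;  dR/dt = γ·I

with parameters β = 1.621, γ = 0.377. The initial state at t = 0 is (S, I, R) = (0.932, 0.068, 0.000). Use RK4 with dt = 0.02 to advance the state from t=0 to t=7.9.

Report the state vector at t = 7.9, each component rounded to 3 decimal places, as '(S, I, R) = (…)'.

t=0.000: state=(0.932, 0.068, 0.000)
step 1 (dt=0.02): k1=(-0.103, 0.077, 0.026), k2=(-0.104, 0.078, 0.026), k3=(-0.104, 0.078, 0.026), k4=(-0.105, 0.079, 0.026); state += dt/6·(k1+2k2+2k3+k4)
t=0.020: state=(0.930, 0.070, 0.001)
t=0.040: state=(0.928, 0.071, 0.001)
t=0.060: state=(0.926, 0.073, 0.002)
continuing one RK4 step at a time; state shown every 25 steps (Δt=0.5):
t=0.500: state=(0.866, 0.117, 0.017)
t=1.000: state=(0.766, 0.188, 0.046)
t=1.500: state=(0.635, 0.275, 0.089)
t=2.000: state=(0.491, 0.360, 0.149)
t=2.500: state=(0.357, 0.420, 0.223)
t=3.000: state=(0.251, 0.444, 0.305)
t=3.500: state=(0.175, 0.436, 0.389)
t=4.000: state=(0.124, 0.407, 0.468)
t=4.500: state=(0.091, 0.368, 0.541)
t=5.000: state=(0.069, 0.325, 0.607)
t=5.500: state=(0.054, 0.282, 0.664)
t=6.000: state=(0.043, 0.243, 0.713)
t=6.500: state=(0.036, 0.208, 0.756)
t=7.000: state=(0.031, 0.177, 0.792)
t=7.500: state=(0.027, 0.150, 0.823)
t=7.900: state=(0.025, 0.131, 0.844)

(S, I, R) = (0.025, 0.131, 0.844)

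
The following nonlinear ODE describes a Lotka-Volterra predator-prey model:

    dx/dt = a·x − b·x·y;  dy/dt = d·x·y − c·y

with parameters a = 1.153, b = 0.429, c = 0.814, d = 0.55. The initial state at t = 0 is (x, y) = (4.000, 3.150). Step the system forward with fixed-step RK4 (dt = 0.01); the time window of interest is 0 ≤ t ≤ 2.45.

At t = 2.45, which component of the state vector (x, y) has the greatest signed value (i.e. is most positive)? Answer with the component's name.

largest component: y

t=0.000: state=(4.000, 3.150)
step 1 (dt=0.01): k1=(-0.793, 4.366), k2=(-0.830, 4.389), k3=(-0.830, 4.389), k4=(-0.867, 4.412); state += dt/6·(k1+2k2+2k3+k4)
t=0.010: state=(3.992, 3.194)
t=0.020: state=(3.983, 3.238)
t=0.030: state=(3.973, 3.283)
continuing one RK4 step at a time; state shown every 10 steps (Δt=0.1):
t=0.100: state=(3.884, 3.608)
t=0.200: state=(3.695, 4.098)
t=0.300: state=(3.441, 4.598)
t=0.400: state=(3.137, 5.080)
t=0.500: state=(2.804, 5.514)
t=0.600: state=(2.464, 5.875)
t=0.700: state=(2.136, 6.146)
t=0.800: state=(1.834, 6.318)
t=0.900: state=(1.566, 6.394)
t=1.000: state=(1.336, 6.383)
t=1.100: state=(1.142, 6.298)
t=1.200: state=(0.981, 6.153)
t=1.300: state=(0.849, 5.964)
t=1.400: state=(0.741, 5.743)
t=1.500: state=(0.653, 5.501)
t=1.600: state=(0.582, 5.246)
t=1.700: state=(0.525, 4.985)
t=1.800: state=(0.478, 4.723)
t=1.900: state=(0.441, 4.465)
t=2.000: state=(0.410, 4.213)
t=2.100: state=(0.386, 3.970)
t=2.200: state=(0.368, 3.736)
t=2.300: state=(0.353, 3.513)
t=2.400: state=(0.342, 3.301)
t=2.450: state=(0.338, 3.199)
compare at T: x=0.338, y=3.199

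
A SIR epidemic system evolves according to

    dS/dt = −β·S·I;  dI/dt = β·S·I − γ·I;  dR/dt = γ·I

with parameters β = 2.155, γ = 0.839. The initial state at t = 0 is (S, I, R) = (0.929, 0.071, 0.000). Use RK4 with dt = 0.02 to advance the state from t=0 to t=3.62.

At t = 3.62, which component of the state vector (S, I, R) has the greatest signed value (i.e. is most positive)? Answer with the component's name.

t=0.000: state=(0.929, 0.071, 0.000)
step 1 (dt=0.02): k1=(-0.142, 0.083, 0.060), k2=(-0.144, 0.083, 0.060), k3=(-0.144, 0.083, 0.060), k4=(-0.145, 0.084, 0.061); state += dt/6·(k1+2k2+2k3+k4)
t=0.020: state=(0.926, 0.073, 0.001)
t=0.040: state=(0.923, 0.074, 0.002)
t=0.060: state=(0.920, 0.076, 0.004)
continuing one RK4 step at a time; state shown every 10 steps (Δt=0.2):
t=0.200: state=(0.898, 0.089, 0.013)
t=0.400: state=(0.860, 0.110, 0.030)
t=0.600: state=(0.816, 0.133, 0.050)
t=0.800: state=(0.766, 0.159, 0.075)
t=1.000: state=(0.712, 0.185, 0.104)
t=1.200: state=(0.654, 0.209, 0.137)
t=1.400: state=(0.594, 0.232, 0.174)
t=1.600: state=(0.536, 0.250, 0.214)
t=1.800: state=(0.480, 0.263, 0.257)
t=2.000: state=(0.427, 0.270, 0.302)
t=2.200: state=(0.380, 0.272, 0.348)
t=2.400: state=(0.338, 0.268, 0.393)
t=2.600: state=(0.302, 0.260, 0.438)
t=2.800: state=(0.270, 0.249, 0.480)
t=3.000: state=(0.244, 0.235, 0.521)
t=3.200: state=(0.221, 0.220, 0.559)
t=3.400: state=(0.202, 0.204, 0.595)
t=3.600: state=(0.185, 0.187, 0.628)
t=3.620: state=(0.184, 0.185, 0.631)
compare at T: S=0.184, I=0.185, R=0.631

largest component: R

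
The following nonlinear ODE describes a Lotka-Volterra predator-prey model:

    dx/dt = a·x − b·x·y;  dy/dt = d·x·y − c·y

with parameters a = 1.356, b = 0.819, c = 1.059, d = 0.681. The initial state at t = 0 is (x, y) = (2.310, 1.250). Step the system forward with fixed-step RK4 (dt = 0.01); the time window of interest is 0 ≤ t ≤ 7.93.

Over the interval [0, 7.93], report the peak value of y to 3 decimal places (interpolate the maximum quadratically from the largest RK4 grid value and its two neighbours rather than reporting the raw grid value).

t=0.000: state=(2.310, 1.250)
step 1 (dt=0.01): k1=(0.767, 0.643), k2=(0.763, 0.648), k3=(0.763, 0.648), k4=(0.758, 0.652); state += dt/6·(k1+2k2+2k3+k4)
t=0.010: state=(2.318, 1.256)
t=0.020: state=(2.325, 1.263)
t=0.030: state=(2.333, 1.270)
continuing one RK4 step at a time; state shown every 50 steps (Δt=0.5):
t=0.500: state=(2.511, 1.693)
t=1.000: state=(2.200, 2.256)
t=1.500: state=(1.598, 2.538)
t=2.000: state=(1.139, 2.365)
t=2.500: state=(0.921, 1.966)
t=3.000: state=(0.883, 1.567)
t=3.500: state=(0.978, 1.262)
t=4.000: state=(1.199, 1.073)
t=4.500: state=(1.550, 1.005)
t=5.000: state=(2.003, 1.082)
t=5.500: state=(2.413, 1.358)
t=6.000: state=(2.473, 1.864)
t=6.500: state=(2.025, 2.389)
t=7.000: state=(1.433, 2.528)
t=7.500: state=(1.050, 2.256)
t=7.930: state=(0.905, 1.898)
largest grid value and its neighbours: y(1.530)=2.53979, y(1.540)=2.53983, y(1.550)=2.53969
parabola through these three points peaks at t≈1.537 with y≈2.53984

max y = 2.540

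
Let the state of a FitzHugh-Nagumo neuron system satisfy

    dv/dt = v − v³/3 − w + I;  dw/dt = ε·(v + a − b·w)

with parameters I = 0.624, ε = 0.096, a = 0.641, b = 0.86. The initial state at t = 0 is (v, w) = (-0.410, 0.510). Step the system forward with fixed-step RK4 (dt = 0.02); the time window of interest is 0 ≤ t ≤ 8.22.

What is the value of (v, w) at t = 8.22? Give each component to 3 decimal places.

(v, w) = (-1.179, -0.099)

t=0.000: state=(-0.410, 0.510)
step 1 (dt=0.02): k1=(-0.273, -0.020), k2=(-0.275, -0.020), k3=(-0.275, -0.020), k4=(-0.277, -0.020); state += dt/6·(k1+2k2+2k3+k4)
t=0.020: state=(-0.416, 0.510)
t=0.040: state=(-0.421, 0.509)
t=0.060: state=(-0.427, 0.509)
continuing one RK4 step at a time; state shown every 25 steps (Δt=0.5):
t=0.500: state=(-0.574, 0.497)
t=1.000: state=(-0.791, 0.475)
t=1.500: state=(-1.036, 0.443)
t=2.000: state=(-1.254, 0.401)
t=2.500: state=(-1.401, 0.352)
t=3.000: state=(-1.473, 0.300)
t=3.500: state=(-1.494, 0.248)
t=4.000: state=(-1.486, 0.198)
t=4.500: state=(-1.463, 0.151)
t=5.000: state=(-1.433, 0.107)
t=5.500: state=(-1.399, 0.066)
t=6.000: state=(-1.362, 0.029)
t=6.500: state=(-1.323, -0.006)
t=7.000: state=(-1.283, -0.036)
t=7.500: state=(-1.242, -0.064)
t=8.000: state=(-1.199, -0.089)
t=8.220: state=(-1.179, -0.099)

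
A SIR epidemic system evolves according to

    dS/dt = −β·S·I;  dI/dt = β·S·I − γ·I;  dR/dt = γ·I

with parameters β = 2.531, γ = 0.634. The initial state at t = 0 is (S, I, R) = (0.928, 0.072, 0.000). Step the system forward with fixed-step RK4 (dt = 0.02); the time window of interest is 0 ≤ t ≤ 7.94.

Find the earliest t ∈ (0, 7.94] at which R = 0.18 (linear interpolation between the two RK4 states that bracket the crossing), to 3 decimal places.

t=0.000: state=(0.928, 0.072, 0.000)
step 1 (dt=0.02): k1=(-0.169, 0.123, 0.046), k2=(-0.172, 0.125, 0.046), k3=(-0.172, 0.125, 0.046), k4=(-0.174, 0.127, 0.047); state += dt/6·(k1+2k2+2k3+k4)
t=0.020: state=(0.925, 0.075, 0.001)
t=0.040: state=(0.921, 0.077, 0.002)
t=0.060: state=(0.917, 0.080, 0.003)
continuing one RK4 step at a time; state shown every 25 steps (Δt=0.5):
t=0.500: state=(0.806, 0.158, 0.035)
t=1.000: state=(0.610, 0.285, 0.105)
t=1.360: state=(0.453, 0.368, 0.180)
next step: t=1.380: state=(0.444, 0.371, 0.184) — R has crossed 0.18
linear interpolation between t=1.360 (0.17981) and t=1.380 (0.18450) → t≈1.361

t = 1.361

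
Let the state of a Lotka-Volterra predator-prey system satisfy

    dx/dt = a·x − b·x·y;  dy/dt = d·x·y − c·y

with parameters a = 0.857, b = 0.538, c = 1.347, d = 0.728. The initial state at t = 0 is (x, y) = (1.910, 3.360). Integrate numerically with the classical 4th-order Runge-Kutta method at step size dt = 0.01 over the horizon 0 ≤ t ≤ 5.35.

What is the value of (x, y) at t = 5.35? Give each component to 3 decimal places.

(x, y) = (3.299, 2.100)

t=0.000: state=(1.910, 3.360)
step 1 (dt=0.01): k1=(-1.816, 0.146), k2=(-1.808, 0.124), k3=(-1.808, 0.124), k4=(-1.800, 0.102); state += dt/6·(k1+2k2+2k3+k4)
t=0.010: state=(1.892, 3.361)
t=0.020: state=(1.874, 3.362)
t=0.030: state=(1.856, 3.362)
continuing one RK4 step at a time; state shown every 20 steps (Δt=0.2):
t=0.200: state=(1.582, 3.306)
t=0.400: state=(1.327, 3.118)
t=0.600: state=(1.142, 2.849)
t=0.800: state=(1.014, 2.545)
t=1.000: state=(0.931, 2.238)
t=1.200: state=(0.882, 1.950)
t=1.400: state=(0.861, 1.691)
t=1.600: state=(0.863, 1.464)
t=1.800: state=(0.884, 1.269)
t=2.000: state=(0.924, 1.106)
t=2.200: state=(0.981, 0.970)
t=2.400: state=(1.056, 0.859)
t=2.600: state=(1.148, 0.770)
t=2.800: state=(1.259, 0.701)
t=3.000: state=(1.390, 0.649)
t=3.200: state=(1.542, 0.614)
t=3.400: state=(1.715, 0.594)
t=3.600: state=(1.910, 0.591)
t=3.800: state=(2.127, 0.605)
t=4.000: state=(2.361, 0.641)
t=4.200: state=(2.608, 0.703)
t=4.400: state=(2.856, 0.799)
t=4.600: state=(3.089, 0.941)
t=4.800: state=(3.279, 1.144)
t=5.000: state=(3.393, 1.422)
t=5.200: state=(3.392, 1.782)
t=5.350: state=(3.299, 2.100)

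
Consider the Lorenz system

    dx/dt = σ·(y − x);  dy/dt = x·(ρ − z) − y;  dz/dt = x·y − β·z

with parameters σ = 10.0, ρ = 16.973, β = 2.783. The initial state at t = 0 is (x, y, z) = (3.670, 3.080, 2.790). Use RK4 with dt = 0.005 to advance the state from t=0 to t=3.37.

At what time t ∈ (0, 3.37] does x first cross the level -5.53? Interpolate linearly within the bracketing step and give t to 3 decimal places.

t=0.000: state=(3.670, 3.080, 2.790)
step 1 (dt=0.005): k1=(-5.900, 48.972, 3.539), k2=(-4.528, 48.608, 3.916), k3=(-4.572, 48.654, 3.922), k4=(-3.239, 48.333, 4.301); state += dt/6·(k1+2k2+2k3+k4)
t=0.005: state=(3.647, 3.323, 2.810)
t=0.010: state=(3.637, 3.564, 2.833)
t=0.015: state=(3.640, 3.802, 2.860)
continuing one RK4 step at a time; state shown every 40 steps (Δt=0.2):
t=0.200: state=(9.213, 14.004, 10.330)
t=0.400: state=(9.213, 3.285, 24.893)
t=0.600: state=(1.060, -0.442, 14.601)
t=0.800: state=(-0.024, -0.145, 8.356)
t=1.000: state=(-0.222, -0.363, 4.794)
t=1.200: state=(-0.850, -1.453, 2.819)
t=1.400: state=(-3.654, -6.322, 2.901)
t=1.455: state=(-5.422, -9.214, 4.290)
next step: t=1.460: state=(-5.614, -9.514, 4.487) — x has crossed -5.53
linear interpolation between t=1.455 (-5.42200) and t=1.460 (-5.61431) → t≈1.458

t = 1.458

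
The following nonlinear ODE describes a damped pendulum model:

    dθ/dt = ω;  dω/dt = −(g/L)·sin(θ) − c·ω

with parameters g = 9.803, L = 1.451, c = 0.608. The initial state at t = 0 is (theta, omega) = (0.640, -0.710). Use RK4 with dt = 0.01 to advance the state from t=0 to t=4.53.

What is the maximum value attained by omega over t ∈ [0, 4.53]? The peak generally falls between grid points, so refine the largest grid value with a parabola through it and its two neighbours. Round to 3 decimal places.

t=0.000: state=(0.640, -0.710)
step 1 (dt=0.01): k1=(-0.710, -3.603), k2=(-0.728, -3.573), k3=(-0.728, -3.572), k4=(-0.746, -3.542); state += dt/6·(k1+2k2+2k3+k4)
t=0.010: state=(0.633, -0.746)
t=0.020: state=(0.625, -0.781)
t=0.030: state=(0.617, -0.815)
continuing one RK4 step at a time; state shown every 20 steps (Δt=0.2):
t=0.200: state=(0.435, -1.287)
t=0.400: state=(0.149, -1.506)
t=0.600: state=(-0.141, -1.331)
t=0.800: state=(-0.363, -0.850)
t=1.000: state=(-0.471, -0.224)
t=1.200: state=(-0.454, 0.380)
t=1.400: state=(-0.329, 0.830)
t=1.600: state=(-0.139, 1.031)
t=1.800: state=(0.064, 0.956)
t=2.000: state=(0.228, 0.653)
t=2.200: state=(0.317, 0.226)
t=2.400: state=(0.318, -0.206)
t=2.600: state=(0.241, -0.540)
t=2.800: state=(0.114, -0.704)
t=3.000: state=(-0.027, -0.676)
t=3.200: state=(-0.146, -0.483)
t=3.400: state=(-0.214, -0.193)
t=3.600: state=(-0.222, 0.111)
t=3.800: state=(-0.174, 0.353)
t=4.000: state=(-0.089, 0.481)
t=4.200: state=(0.009, 0.475)
t=4.400: state=(0.093, 0.351)
t=4.530: state=(0.131, 0.229)
largest grid value and its neighbours: omega(1.630)=1.03706, omega(1.640)=1.03767, omega(1.650)=1.03758
parabola through these three points peaks at t≈1.644 with omega≈1.03772

max omega = 1.038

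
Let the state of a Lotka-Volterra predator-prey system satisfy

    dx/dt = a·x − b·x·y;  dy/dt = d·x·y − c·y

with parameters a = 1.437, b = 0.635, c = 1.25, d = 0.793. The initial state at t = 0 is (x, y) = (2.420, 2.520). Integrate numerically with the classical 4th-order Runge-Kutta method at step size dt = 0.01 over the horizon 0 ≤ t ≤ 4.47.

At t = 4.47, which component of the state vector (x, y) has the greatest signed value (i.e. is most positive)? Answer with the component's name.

largest component: x

t=0.000: state=(2.420, 2.520)
step 1 (dt=0.01): k1=(-0.395, 1.686), k2=(-0.408, 1.688), k3=(-0.408, 1.688), k4=(-0.420, 1.689); state += dt/6·(k1+2k2+2k3+k4)
t=0.010: state=(2.416, 2.537)
t=0.020: state=(2.412, 2.554)
t=0.030: state=(2.407, 2.571)
continuing one RK4 step at a time; state shown every 20 steps (Δt=0.2):
t=0.200: state=(2.293, 2.855)
t=0.400: state=(2.086, 3.149)
t=0.600: state=(1.838, 3.349)
t=0.800: state=(1.591, 3.422)
t=1.000: state=(1.376, 3.371)
t=1.200: state=(1.206, 3.220)
t=1.400: state=(1.082, 3.005)
t=1.600: state=(1.000, 2.759)
t=1.800: state=(0.955, 2.508)
t=2.000: state=(0.940, 2.269)
t=2.200: state=(0.952, 2.052)
t=2.400: state=(0.990, 1.864)
t=2.600: state=(1.052, 1.706)
t=2.800: state=(1.139, 1.580)
t=3.000: state=(1.250, 1.487)
t=3.200: state=(1.385, 1.427)
t=3.400: state=(1.543, 1.401)
t=3.600: state=(1.721, 1.414)
t=3.800: state=(1.912, 1.468)
t=4.000: state=(2.102, 1.572)
t=4.200: state=(2.273, 1.733)
t=4.400: state=(2.398, 1.956)
t=4.470: state=(2.426, 2.049)
compare at T: x=2.426, y=2.049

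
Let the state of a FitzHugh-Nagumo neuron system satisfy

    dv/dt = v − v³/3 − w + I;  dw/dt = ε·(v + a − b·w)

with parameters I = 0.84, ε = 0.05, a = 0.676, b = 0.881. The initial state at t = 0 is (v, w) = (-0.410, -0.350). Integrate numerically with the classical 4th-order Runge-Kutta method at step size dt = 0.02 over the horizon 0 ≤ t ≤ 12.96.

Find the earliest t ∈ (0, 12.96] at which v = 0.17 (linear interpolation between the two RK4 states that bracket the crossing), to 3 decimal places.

t = 0.558

t=0.000: state=(-0.410, -0.350)
step 1 (dt=0.02): k1=(0.803, 0.029), k2=(0.809, 0.029), k3=(0.809, 0.029), k4=(0.816, 0.030); state += dt/6·(k1+2k2+2k3+k4)
t=0.020: state=(-0.394, -0.349)
t=0.040: state=(-0.377, -0.349)
t=0.060: state=(-0.361, -0.348)
continuing one RK4 step at a time; state shown every 25 steps (Δt=0.5):
t=0.500: state=(0.095, -0.330)
t=0.540: state=(0.146, -0.328)
next step: t=0.560: state=(0.173, -0.327) — v has crossed 0.17
linear interpolation between t=0.540 (0.14634) and t=0.560 (0.17285) → t≈0.558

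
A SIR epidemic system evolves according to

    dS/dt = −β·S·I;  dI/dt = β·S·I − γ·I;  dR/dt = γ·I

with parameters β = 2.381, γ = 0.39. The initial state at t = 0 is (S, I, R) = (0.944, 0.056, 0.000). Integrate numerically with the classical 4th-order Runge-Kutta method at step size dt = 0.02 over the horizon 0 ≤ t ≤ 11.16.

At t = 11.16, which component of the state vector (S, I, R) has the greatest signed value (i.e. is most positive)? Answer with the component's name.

t=0.000: state=(0.944, 0.056, 0.000)
step 1 (dt=0.02): k1=(-0.126, 0.104, 0.022), k2=(-0.128, 0.106, 0.022), k3=(-0.128, 0.106, 0.022), k4=(-0.130, 0.108, 0.023); state += dt/6·(k1+2k2+2k3+k4)
t=0.020: state=(0.941, 0.058, 0.000)
t=0.040: state=(0.939, 0.060, 0.001)
t=0.060: state=(0.936, 0.063, 0.001)
continuing one RK4 step at a time; state shown every 25 steps (Δt=0.5):
t=0.500: state=(0.848, 0.135, 0.018)
t=1.000: state=(0.668, 0.276, 0.057)
t=1.500: state=(0.436, 0.438, 0.127)
t=2.000: state=(0.242, 0.535, 0.223)
t=2.500: state=(0.126, 0.544, 0.330)
t=3.000: state=(0.068, 0.501, 0.432)
t=3.500: state=(0.039, 0.438, 0.524)
t=4.000: state=(0.024, 0.374, 0.603)
t=4.500: state=(0.016, 0.315, 0.670)
t=5.000: state=(0.011, 0.263, 0.726)
t=5.500: state=(0.008, 0.219, 0.773)
t=6.000: state=(0.007, 0.182, 0.812)
t=6.500: state=(0.005, 0.151, 0.844)
t=7.000: state=(0.005, 0.125, 0.871)
t=7.500: state=(0.004, 0.103, 0.893)
t=8.000: state=(0.004, 0.085, 0.911)
t=8.500: state=(0.003, 0.070, 0.926)
t=9.000: state=(0.003, 0.058, 0.939)
t=9.500: state=(0.003, 0.048, 0.949)
t=10.000: state=(0.003, 0.040, 0.958)
t=10.500: state=(0.003, 0.033, 0.965)
t=11.000: state=(0.003, 0.027, 0.970)
t=11.160: state=(0.002, 0.025, 0.972)
compare at T: S=0.002, I=0.025, R=0.972

largest component: R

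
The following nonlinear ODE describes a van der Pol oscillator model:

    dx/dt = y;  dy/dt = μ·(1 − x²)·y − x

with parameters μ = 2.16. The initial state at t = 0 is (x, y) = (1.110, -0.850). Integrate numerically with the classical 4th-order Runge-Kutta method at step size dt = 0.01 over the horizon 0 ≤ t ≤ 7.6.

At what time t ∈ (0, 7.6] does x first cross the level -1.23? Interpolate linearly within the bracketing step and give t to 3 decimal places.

t = 1.087

t=0.000: state=(1.110, -0.850)
step 1 (dt=0.01): k1=(-0.850, -0.684), k2=(-0.853, -0.695), k3=(-0.853, -0.695), k4=(-0.857, -0.707); state += dt/6·(k1+2k2+2k3+k4)
t=0.010: state=(1.101, -0.857)
t=0.020: state=(1.093, -0.864)
t=0.030: state=(1.084, -0.872)
continuing one RK4 step at a time; state shown every 25 steps (Δt=0.25):
t=0.250: state=(0.869, -1.107)
t=0.500: state=(0.534, -1.647)
t=0.750: state=(-0.003, -2.768)
t=1.000: state=(-0.880, -4.069)
t=1.080: state=(-1.203, -3.920)
next step: t=1.090: state=(-1.242, -3.866) — x has crossed -1.23
linear interpolation between t=1.080 (-1.20309) and t=1.090 (-1.24203) → t≈1.087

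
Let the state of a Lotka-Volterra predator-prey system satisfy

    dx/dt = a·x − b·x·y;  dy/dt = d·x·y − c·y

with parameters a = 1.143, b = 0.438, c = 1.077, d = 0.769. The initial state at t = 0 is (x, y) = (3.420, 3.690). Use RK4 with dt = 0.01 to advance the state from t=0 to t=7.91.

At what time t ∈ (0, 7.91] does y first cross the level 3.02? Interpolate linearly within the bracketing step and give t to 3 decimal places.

t = 2.034

t=0.000: state=(3.420, 3.690)
step 1 (dt=0.01): k1=(-1.618, 5.730), k2=(-1.657, 5.752), k3=(-1.657, 5.751), k4=(-1.696, 5.772); state += dt/6·(k1+2k2+2k3+k4)
t=0.010: state=(3.403, 3.748)
t=0.020: state=(3.386, 3.805)
t=0.030: state=(3.368, 3.864)
continuing one RK4 step at a time; state shown every 50 steps (Δt=0.5):
t=0.500: state=(1.985, 6.245)
t=1.000: state=(0.865, 6.112)
t=1.500: state=(0.474, 4.547)
t=2.000: state=(0.366, 3.103)
t=2.030: state=(0.363, 3.030)
next step: t=2.040: state=(0.363, 3.005) — y has crossed 3.02
linear interpolation between t=2.030 (3.02954) and t=2.040 (3.00547) → t≈2.034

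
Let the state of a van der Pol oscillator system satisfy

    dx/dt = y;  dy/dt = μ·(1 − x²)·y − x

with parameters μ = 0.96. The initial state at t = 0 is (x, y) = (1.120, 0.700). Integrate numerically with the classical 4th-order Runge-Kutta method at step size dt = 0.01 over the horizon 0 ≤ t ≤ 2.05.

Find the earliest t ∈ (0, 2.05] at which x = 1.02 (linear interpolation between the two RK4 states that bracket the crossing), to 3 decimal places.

t=0.000: state=(1.120, 0.700)
step 1 (dt=0.01): k1=(0.700, -1.291), k2=(0.694, -1.298), k3=(0.694, -1.298), k4=(0.687, -1.305); state += dt/6·(k1+2k2+2k3+k4)
t=0.010: state=(1.127, 0.687)
t=0.020: state=(1.134, 0.674)
t=0.030: state=(1.140, 0.661)
continuing one RK4 step at a time; state shown every 10 steps (Δt=0.1):
t=0.100: state=(1.183, 0.565)
t=0.200: state=(1.233, 0.422)
t=0.300: state=(1.268, 0.278)
t=0.400: state=(1.288, 0.138)
t=0.500: state=(1.295, 0.004)
t=0.600: state=(1.289, -0.122)
t=0.700: state=(1.271, -0.239)
t=0.800: state=(1.242, -0.348)
t=0.900: state=(1.202, -0.452)
t=1.000: state=(1.152, -0.551)
t=1.100: state=(1.092, -0.648)
t=1.200: state=(1.022, -0.746)
next step: t=1.210: state=(1.015, -0.756) — x has crossed 1.02
linear interpolation between t=1.200 (1.02217) and t=1.210 (1.01466) → t≈1.203

t = 1.203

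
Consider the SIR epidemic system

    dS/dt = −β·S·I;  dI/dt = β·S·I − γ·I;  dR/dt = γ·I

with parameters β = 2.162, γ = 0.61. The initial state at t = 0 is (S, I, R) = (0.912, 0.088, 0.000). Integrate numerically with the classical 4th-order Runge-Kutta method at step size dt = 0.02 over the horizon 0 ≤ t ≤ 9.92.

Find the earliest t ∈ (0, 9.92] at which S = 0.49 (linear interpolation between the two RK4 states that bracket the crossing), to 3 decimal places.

t = 1.396

t=0.000: state=(0.912, 0.088, 0.000)
step 1 (dt=0.02): k1=(-0.174, 0.120, 0.054), k2=(-0.176, 0.121, 0.054), k3=(-0.176, 0.121, 0.054), k4=(-0.178, 0.122, 0.055); state += dt/6·(k1+2k2+2k3+k4)
t=0.020: state=(0.908, 0.090, 0.001)
t=0.040: state=(0.905, 0.093, 0.002)
t=0.060: state=(0.901, 0.095, 0.003)
continuing one RK4 step at a time; state shown every 25 steps (Δt=0.5):
t=0.500: state=(0.798, 0.164, 0.038)
t=1.000: state=(0.634, 0.264, 0.103)
t=1.380: state=(0.496, 0.332, 0.172)
next step: t=1.400: state=(0.488, 0.335, 0.176) — S has crossed 0.49
linear interpolation between t=1.380 (0.49560) and t=1.400 (0.48850) → t≈1.396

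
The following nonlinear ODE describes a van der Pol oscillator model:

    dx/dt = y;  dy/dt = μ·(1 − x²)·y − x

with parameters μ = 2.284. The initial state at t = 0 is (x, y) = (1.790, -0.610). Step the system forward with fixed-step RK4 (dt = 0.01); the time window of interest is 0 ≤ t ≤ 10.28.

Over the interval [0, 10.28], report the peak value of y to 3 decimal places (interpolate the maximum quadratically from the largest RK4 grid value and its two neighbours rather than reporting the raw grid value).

max y = 4.166

t=0.000: state=(1.790, -0.610)
step 1 (dt=0.01): k1=(-0.610, 1.281), k2=(-0.604, 1.237), k3=(-0.604, 1.238), k4=(-0.598, 1.195); state += dt/6·(k1+2k2+2k3+k4)
t=0.010: state=(1.784, -0.598)
t=0.020: state=(1.778, -0.586)
t=0.030: state=(1.772, -0.575)
continuing one RK4 step at a time; state shown every 50 steps (Δt=0.5):
t=0.500: state=(1.549, -0.455)
t=1.000: state=(1.297, -0.576)
t=1.500: state=(0.936, -0.930)
t=2.000: state=(0.217, -2.271)
t=2.500: state=(-1.526, -3.245)
t=3.000: state=(-2.016, 0.126)
t=3.500: state=(-1.892, 0.303)
t=4.000: state=(-1.727, 0.355)
t=4.500: state=(-1.532, 0.432)
t=5.000: state=(-1.284, 0.579)
t=5.500: state=(-0.918, 0.950)
t=6.000: state=(-0.174, 2.365)
t=6.500: state=(1.582, 3.034)
t=7.000: state=(2.013, -0.145)
t=7.500: state=(1.886, -0.305)
t=8.000: state=(1.721, -0.357)
t=8.500: state=(1.524, -0.436)
t=9.000: state=(1.273, -0.587)
t=9.500: state=(0.900, -0.975)
t=10.000: state=(0.128, -2.471)
t=10.280: state=(-0.810, -4.124)
largest grid value and its neighbours: y(6.320)=4.16009, y(6.330)=4.16582, y(6.340)=4.16369
parabola through these three points peaks at t≈6.332 with y≈4.16602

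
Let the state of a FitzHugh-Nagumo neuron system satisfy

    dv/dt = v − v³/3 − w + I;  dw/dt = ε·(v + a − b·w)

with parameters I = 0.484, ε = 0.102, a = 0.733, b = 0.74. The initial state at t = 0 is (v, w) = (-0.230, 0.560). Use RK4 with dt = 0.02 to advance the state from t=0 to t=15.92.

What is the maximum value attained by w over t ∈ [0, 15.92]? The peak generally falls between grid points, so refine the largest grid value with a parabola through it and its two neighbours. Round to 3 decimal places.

t=0.000: state=(-0.230, 0.560)
step 1 (dt=0.02): k1=(-0.302, 0.009), k2=(-0.305, 0.009), k3=(-0.305, 0.009), k4=(-0.308, 0.008); state += dt/6·(k1+2k2+2k3+k4)
t=0.020: state=(-0.236, 0.560)
t=0.040: state=(-0.242, 0.560)
t=0.060: state=(-0.249, 0.560)
continuing one RK4 step at a time; state shown every 50 steps (Δt=1):
t=1.000: state=(-0.705, 0.548)
t=2.000: state=(-1.364, 0.477)
t=3.000: state=(-1.626, 0.364)
t=4.000: state=(-1.626, 0.249)
t=5.000: state=(-1.572, 0.145)
t=6.000: state=(-1.509, 0.056)
t=7.000: state=(-1.444, -0.021)
t=8.000: state=(-1.379, -0.087)
t=9.000: state=(-1.313, -0.140)
t=10.000: state=(-1.247, -0.184)
t=11.000: state=(-1.179, -0.218)
t=12.000: state=(-1.109, -0.242)
t=13.000: state=(-1.035, -0.258)
t=14.000: state=(-0.955, -0.265)
t=15.000: state=(-0.865, -0.263)
t=15.920: state=(-0.765, -0.253)
largest grid value and its neighbours: w(0.240)=0.56120, w(0.260)=0.56120, w(0.280)=0.56119
parabola through these three points peaks at t≈0.256 with w≈0.56120

max w = 0.561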